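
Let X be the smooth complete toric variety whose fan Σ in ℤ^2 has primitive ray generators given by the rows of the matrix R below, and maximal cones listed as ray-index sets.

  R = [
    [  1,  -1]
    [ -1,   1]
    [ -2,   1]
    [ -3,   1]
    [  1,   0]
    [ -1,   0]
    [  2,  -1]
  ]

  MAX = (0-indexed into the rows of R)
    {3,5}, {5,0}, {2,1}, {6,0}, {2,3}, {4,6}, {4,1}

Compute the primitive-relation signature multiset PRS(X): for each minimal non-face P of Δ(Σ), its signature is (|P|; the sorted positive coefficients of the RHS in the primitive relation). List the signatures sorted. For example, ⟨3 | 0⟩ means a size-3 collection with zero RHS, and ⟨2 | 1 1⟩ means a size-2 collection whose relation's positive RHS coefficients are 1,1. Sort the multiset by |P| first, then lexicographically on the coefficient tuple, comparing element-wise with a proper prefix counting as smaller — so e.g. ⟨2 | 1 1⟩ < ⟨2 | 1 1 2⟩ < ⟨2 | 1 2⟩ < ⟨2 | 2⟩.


The 14 primitive collections of Σ (r=7, n=2):

  P={0,1}:  v_{0} + v_{1} = 0 ; sig = ⟨2 | 0⟩
  P={2,6}:  v_{2} + v_{6} = 0 ; sig = ⟨2 | 0⟩
  P={4,5}:  v_{4} + v_{5} = 0 ; sig = ⟨2 | 0⟩
  P={0,2}:  v_{0} + v_{2} = v_{5} ; sig = ⟨2 | 1⟩
  P={0,4}:  v_{0} + v_{4} = v_{6} ; sig = ⟨2 | 1⟩
  P={1,5}:  v_{1} + v_{5} = v_{2} ; sig = ⟨2 | 1⟩
  P={1,6}:  v_{1} + v_{6} = v_{4} ; sig = ⟨2 | 1⟩
  P={2,4}:  v_{2} + v_{4} = v_{1} ; sig = ⟨2 | 1⟩
  P={2,5}:  v_{2} + v_{5} = v_{3} ; sig = ⟨2 | 1⟩
  P={3,4}:  v_{3} + v_{4} = v_{2} ; sig = ⟨2 | 1⟩
  P={3,6}:  v_{3} + v_{6} = v_{5} ; sig = ⟨2 | 1⟩
  P={5,6}:  v_{5} + v_{6} = v_{0} ; sig = ⟨2 | 1⟩
  P={0,3}:  v_{0} + v_{3} = 2·v_{5} ; sig = ⟨2 | 2⟩
  P={1,3}:  v_{1} + v_{3} = 2·v_{2} ; sig = ⟨2 | 2⟩

Sorted signature multiset PRS(X):
{ ⟨2 | 0⟩ ×3,  ⟨2 | 1⟩ ×9,  ⟨2 | 2⟩ ×2 }


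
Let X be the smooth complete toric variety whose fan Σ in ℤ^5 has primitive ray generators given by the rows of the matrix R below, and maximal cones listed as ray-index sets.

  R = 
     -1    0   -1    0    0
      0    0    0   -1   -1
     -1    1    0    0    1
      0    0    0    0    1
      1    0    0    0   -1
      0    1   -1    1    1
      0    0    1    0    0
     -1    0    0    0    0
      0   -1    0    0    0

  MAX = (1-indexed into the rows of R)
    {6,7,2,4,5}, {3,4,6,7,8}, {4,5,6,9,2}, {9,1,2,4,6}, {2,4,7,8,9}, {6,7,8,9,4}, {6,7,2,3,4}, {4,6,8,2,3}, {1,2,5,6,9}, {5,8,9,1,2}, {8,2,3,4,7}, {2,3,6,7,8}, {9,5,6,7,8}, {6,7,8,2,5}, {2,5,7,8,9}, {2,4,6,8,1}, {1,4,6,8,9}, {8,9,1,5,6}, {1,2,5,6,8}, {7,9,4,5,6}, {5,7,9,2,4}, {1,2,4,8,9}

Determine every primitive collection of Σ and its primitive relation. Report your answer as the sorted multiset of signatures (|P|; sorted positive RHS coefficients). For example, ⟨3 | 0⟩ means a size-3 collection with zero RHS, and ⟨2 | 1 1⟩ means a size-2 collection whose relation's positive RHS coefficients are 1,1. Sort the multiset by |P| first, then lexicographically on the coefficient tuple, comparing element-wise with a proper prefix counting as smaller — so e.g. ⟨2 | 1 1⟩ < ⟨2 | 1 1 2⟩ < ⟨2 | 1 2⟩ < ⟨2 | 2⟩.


9 collections generate NE(X_Σ); each relation:

  • {1,7}:  v_{1} + v_{7} = v_{8}  ⇒ sig = ⟨2 | 1⟩
  • {3,9}:  v_{3} + v_{9} = v_{4} + v_{8}  ⇒ sig = ⟨2 | 1 1⟩
  • {3,5}:  v_{3} + v_{5} = v_{2} + v_{6} + v_{7}  ⇒ sig = ⟨2 | 1 1 1⟩
  • {1,3}:  v_{1} + v_{3} = v_{2} + v_{4} + v_{6} + 2·v_{8}  ⇒ sig = ⟨2 | 1 1 1 2⟩
  • {4,5,8}:  v_{4} + v_{5} + v_{8} = 0  ⇒ sig = ⟨3 | 0⟩
  • {1,4,5}:  v_{1} + v_{4} + v_{5} = v_{2} + v_{6} + v_{9}  ⇒ sig = ⟨3 | 1 1 1⟩
  • {2,6,7,9}:  v_{2} + v_{6} + v_{7} + v_{9} = 0  ⇒ sig = ⟨4 | 0⟩
  • {2,6,8,9}:  v_{2} + v_{6} + v_{8} + v_{9} = v_{1}  ⇒ sig = ⟨4 | 1⟩
  • {2,4,6,7,8}:  v_{2} + v_{4} + v_{6} + v_{7} + v_{8} = v_{3}  ⇒ sig = ⟨5 | 1⟩

Signatures (|P|; sorted positive RHS coefficients), sorted:
    |P|=2: 4 collections, coeffs (1), (1,1), (1,1,1), (1,1,1,2)
    |P|=3: 2 collections, coeffs (), (1,1,1)
    |P|=4: 2 collections, coeffs (), (1)
    |P|=5: 1 collection, coeffs (1)


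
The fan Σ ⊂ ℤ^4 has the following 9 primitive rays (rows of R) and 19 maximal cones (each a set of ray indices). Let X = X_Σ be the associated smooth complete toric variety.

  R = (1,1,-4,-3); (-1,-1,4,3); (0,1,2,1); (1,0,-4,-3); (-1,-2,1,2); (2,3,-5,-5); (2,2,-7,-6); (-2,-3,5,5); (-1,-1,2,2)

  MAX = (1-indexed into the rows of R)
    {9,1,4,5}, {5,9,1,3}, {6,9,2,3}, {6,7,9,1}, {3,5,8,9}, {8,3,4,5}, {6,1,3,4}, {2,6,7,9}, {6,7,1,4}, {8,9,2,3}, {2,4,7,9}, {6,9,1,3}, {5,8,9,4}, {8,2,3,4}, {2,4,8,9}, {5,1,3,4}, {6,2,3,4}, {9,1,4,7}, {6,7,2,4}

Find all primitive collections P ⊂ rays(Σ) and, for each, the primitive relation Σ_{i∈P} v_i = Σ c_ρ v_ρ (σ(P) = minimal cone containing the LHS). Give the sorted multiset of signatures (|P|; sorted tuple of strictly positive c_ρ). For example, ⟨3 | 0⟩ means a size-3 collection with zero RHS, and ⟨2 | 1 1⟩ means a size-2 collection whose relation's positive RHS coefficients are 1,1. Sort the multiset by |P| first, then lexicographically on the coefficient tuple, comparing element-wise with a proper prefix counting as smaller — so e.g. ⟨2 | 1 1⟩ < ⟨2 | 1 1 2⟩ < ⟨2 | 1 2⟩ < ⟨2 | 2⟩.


|primitive collections| = 10. Relations:

  • {1,2}:  v_{1} + v_{2} = 0  ⇒ sig = ⟨2 | 0⟩
  • {6,8}:  v_{6} + v_{8} = 0  ⇒ sig = ⟨2 | 0⟩
  • {1,8}:  v_{1} + v_{8} = v_{5}  ⇒ sig = ⟨2 | 1⟩
  • {2,5}:  v_{2} + v_{5} = v_{8}  ⇒ sig = ⟨2 | 1⟩
  • {3,7}:  v_{3} + v_{7} = v_{6}  ⇒ sig = ⟨2 | 1⟩
  • {5,6}:  v_{5} + v_{6} = v_{1}  ⇒ sig = ⟨2 | 1⟩
  • {7,8}:  v_{7} + v_{8} = v_{4} + v_{9}  ⇒ sig = ⟨2 | 1 1⟩
  • {5,7}:  v_{5} + v_{7} = v_{1} + v_{4} + v_{9}  ⇒ sig = ⟨2 | 1 1 1⟩
  • {3,4,9}:  v_{3} + v_{4} + v_{9} = 0  ⇒ sig = ⟨3 | 0⟩
  • {4,6,9}:  v_{4} + v_{6} + v_{9} = v_{7}  ⇒ sig = ⟨3 | 1⟩

Signatures (|P|; sorted positive RHS coefficients), sorted:
{ ⟨2 | 0⟩ ×2,  ⟨2 | 1⟩ ×4,  ⟨2 | 1 1⟩,  ⟨2 | 1 1 1⟩,  ⟨3 | 0⟩,  ⟨3 | 1⟩ }


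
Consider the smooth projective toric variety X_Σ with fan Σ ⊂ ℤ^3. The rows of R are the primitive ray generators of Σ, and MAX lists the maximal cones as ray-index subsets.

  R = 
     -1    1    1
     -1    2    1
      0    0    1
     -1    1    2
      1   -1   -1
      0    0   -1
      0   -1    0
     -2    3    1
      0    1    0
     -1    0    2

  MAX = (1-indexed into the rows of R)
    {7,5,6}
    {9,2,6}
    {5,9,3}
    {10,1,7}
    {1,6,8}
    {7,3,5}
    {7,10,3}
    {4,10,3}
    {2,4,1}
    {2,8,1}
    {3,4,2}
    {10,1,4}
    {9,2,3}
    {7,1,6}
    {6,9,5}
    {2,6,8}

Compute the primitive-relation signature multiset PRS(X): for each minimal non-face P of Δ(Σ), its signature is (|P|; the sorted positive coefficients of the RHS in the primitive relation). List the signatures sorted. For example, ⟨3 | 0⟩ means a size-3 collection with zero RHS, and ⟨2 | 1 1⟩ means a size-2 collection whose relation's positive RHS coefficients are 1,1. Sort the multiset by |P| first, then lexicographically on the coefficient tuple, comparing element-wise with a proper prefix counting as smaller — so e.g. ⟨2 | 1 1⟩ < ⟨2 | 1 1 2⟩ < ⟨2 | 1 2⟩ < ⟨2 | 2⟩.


Primitive collections (22):

  P = {1,5}:  v_{1} + v_{5} = 0  so sig = ⟨2 | 0⟩
  P = {3,6}:  v_{3} + v_{6} = 0  so sig = ⟨2 | 0⟩
  P = {7,9}:  v_{7} + v_{9} = 0  so sig = ⟨2 | 0⟩
  P = {1,3}:  v_{1} + v_{3} = v_{4}  so sig = ⟨2 | 1⟩
  P = {1,9}:  v_{1} + v_{9} = v_{2}  so sig = ⟨2 | 1⟩
  P = {2,5}:  v_{2} + v_{5} = v_{9}  so sig = ⟨2 | 1⟩
  P = {2,7}:  v_{2} + v_{7} = v_{1}  so sig = ⟨2 | 1⟩
  P = {4,5}:  v_{4} + v_{5} = v_{3}  so sig = ⟨2 | 1⟩
  P = {4,6}:  v_{4} + v_{6} = v_{1}  so sig = ⟨2 | 1⟩
  P = {4,7}:  v_{4} + v_{7} = v_{10}  so sig = ⟨2 | 1⟩
  P = {9,10}:  v_{9} + v_{10} = v_{4}  so sig = ⟨2 | 1⟩
  P = {2,10}:  v_{2} + v_{10} = v_{1} + v_{4}  so sig = ⟨2 | 1 1⟩
  P = {3,8}:  v_{3} + v_{8} = v_{1} + v_{2}  so sig = ⟨2 | 1 1⟩
  P = {4,9}:  v_{4} + v_{9} = v_{2} + v_{3}  so sig = ⟨2 | 1 1⟩
  P = {5,8}:  v_{5} + v_{8} = v_{2} + v_{6}  so sig = ⟨2 | 1 1⟩
  P = {5,10}:  v_{5} + v_{10} = v_{3} + v_{7}  so sig = ⟨2 | 1 1⟩
  P = {6,10}:  v_{6} + v_{10} = v_{1} + v_{7}  so sig = ⟨2 | 1 1⟩
  P = {4,8}:  v_{4} + v_{8} = 2·v_{1} + v_{2}  so sig = ⟨2 | 1 2⟩
  P = {7,8}:  v_{7} + v_{8} = 2·v_{1} + v_{6}  so sig = ⟨2 | 1 2⟩
  P = {8,9}:  v_{8} + v_{9} = 2·v_{2} + v_{6}  so sig = ⟨2 | 1 2⟩
  P = {8,10}:  v_{8} + v_{10} = 3·v_{1}  so sig = ⟨2 | 3⟩
  P = {1,2,6}:  v_{1} + v_{2} + v_{6} = v_{8}  so sig = ⟨3 | 1⟩

so the primitive-relation signature multiset is
[⟨2 | 0⟩, ⟨2 | 0⟩, ⟨2 | 0⟩, ⟨2 | 1⟩, ⟨2 | 1⟩, ⟨2 | 1⟩, ⟨2 | 1⟩, ⟨2 | 1⟩, ⟨2 | 1⟩, ⟨2 | 1⟩, ⟨2 | 1⟩, ⟨2 | 1 1⟩, ⟨2 | 1 1⟩, ⟨2 | 1 1⟩, ⟨2 | 1 1⟩, ⟨2 | 1 1⟩, ⟨2 | 1 1⟩, ⟨2 | 1 2⟩, ⟨2 | 1 2⟩, ⟨2 | 1 2⟩, ⟨2 | 3⟩, ⟨3 | 1⟩]


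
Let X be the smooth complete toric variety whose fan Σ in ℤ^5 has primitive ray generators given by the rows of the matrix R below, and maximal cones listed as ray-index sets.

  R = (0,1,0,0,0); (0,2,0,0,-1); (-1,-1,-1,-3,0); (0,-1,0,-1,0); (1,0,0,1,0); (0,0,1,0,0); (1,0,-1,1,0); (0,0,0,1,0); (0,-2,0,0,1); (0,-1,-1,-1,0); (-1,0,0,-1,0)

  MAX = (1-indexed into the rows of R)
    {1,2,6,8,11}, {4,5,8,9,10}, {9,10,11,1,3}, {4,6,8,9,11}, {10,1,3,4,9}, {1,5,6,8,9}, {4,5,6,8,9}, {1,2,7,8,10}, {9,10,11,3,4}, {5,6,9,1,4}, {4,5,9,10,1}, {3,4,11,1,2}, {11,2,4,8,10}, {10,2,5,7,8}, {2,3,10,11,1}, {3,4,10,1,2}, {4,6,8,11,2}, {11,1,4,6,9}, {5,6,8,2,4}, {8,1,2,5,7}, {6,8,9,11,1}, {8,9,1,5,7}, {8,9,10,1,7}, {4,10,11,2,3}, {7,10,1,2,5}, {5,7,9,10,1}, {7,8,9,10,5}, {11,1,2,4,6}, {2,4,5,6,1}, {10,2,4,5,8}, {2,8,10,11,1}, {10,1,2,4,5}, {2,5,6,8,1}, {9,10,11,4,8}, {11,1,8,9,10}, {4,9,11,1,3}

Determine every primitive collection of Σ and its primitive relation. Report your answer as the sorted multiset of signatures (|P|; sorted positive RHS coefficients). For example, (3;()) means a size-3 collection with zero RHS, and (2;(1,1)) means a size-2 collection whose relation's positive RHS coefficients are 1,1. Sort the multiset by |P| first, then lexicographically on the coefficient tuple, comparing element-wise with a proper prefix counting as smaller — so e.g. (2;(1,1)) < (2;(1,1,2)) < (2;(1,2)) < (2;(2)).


Σ has 13 primitive collections:

  {2,9}:  v_{2} + v_{9} = 0  →  sig = (2;())
  {5,11}:  v_{5} + v_{11} = 0  →  sig = (2;())
  {6,7}:  v_{6} + v_{7} = v_{5}  →  sig = (2;(1))
  {6,10}:  v_{6} + v_{10} = v_{4}  →  sig = (2;(1))
  {3,8}:  v_{3} + v_{8} = v_{10} + v_{11}  →  sig = (2;(1,1))
  {4,7}:  v_{4} + v_{7} = v_{5} + v_{10}  →  sig = (2;(1,1))
  {3,5}:  v_{3} + v_{5} = v_{1} + v_{4} + v_{10}  →  sig = (2;(1,1,1))
  {7,11}:  v_{7} + v_{11} = v_{1} + v_{8} + v_{10}  →  sig = (2;(1,1,1))
  {3,6}:  v_{3} + v_{6} = v_{1} + 2·v_{4} + v_{11}  →  sig = (2;(1,1,2))
  {3,7}:  v_{3} + v_{7} = v_{1} + 2·v_{10}  →  sig = (2;(1,2))
  {1,4,8}:  v_{1} + v_{4} + v_{8} = 0  →  sig = (3;())
  {1,4,10,11}:  v_{1} + v_{4} + v_{10} + v_{11} = v_{3}  →  sig = (4;(1))
  {1,5,8,10}:  v_{1} + v_{5} + v_{8} + v_{10} = v_{7}  →  sig = (4;(1))

Signatures (|P|; sorted positive RHS coefficients), sorted:
[(2;()), (2;()), (2;(1)), (2;(1)), (2;(1,1)), (2;(1,1)), (2;(1,1,1)), (2;(1,1,1)), (2;(1,1,2)), (2;(1,2)), (3;()), (4;(1)), (4;(1))]


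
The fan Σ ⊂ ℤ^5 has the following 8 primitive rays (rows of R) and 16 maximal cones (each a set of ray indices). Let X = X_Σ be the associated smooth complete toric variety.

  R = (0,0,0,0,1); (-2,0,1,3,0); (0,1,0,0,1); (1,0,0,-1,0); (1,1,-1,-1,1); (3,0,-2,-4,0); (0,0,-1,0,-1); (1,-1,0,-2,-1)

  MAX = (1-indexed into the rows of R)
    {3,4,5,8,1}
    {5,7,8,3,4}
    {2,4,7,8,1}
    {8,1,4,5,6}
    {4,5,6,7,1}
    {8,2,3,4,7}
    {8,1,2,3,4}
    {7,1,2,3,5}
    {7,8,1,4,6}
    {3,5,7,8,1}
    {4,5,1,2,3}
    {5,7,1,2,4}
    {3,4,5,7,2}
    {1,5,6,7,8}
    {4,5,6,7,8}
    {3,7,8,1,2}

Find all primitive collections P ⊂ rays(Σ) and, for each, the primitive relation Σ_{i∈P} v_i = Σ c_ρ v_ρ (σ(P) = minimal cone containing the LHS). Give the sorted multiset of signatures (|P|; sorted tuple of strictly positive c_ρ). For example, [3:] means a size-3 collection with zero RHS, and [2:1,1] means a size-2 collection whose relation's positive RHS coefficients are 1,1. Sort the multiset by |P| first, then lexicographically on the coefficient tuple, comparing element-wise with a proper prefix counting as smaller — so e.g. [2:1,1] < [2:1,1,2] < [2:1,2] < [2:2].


5 collections generate NE(X_Σ); each relation:

  • {2,6}:  v_{2} + v_{6} = v_{1} + v_{4} + v_{7} — sig = [2:1,1,1]
  • {3,6}:  v_{3} + v_{6} = 2·v_{5} + v_{8} — sig = [2:1,2]
  • {2,5,8}:  v_{2} + v_{5} + v_{8} = 0 — sig = [3:]
  • {1,3,4,7}:  v_{1} + v_{3} + v_{4} + v_{7} = v_{5} — sig = [4:1]
  • {1,4,5,7,8}:  v_{1} + v_{4} + v_{5} + v_{7} + v_{8} = v_{6} — sig = [5:1]

Hence PRS(X_Σ) =
    [2:1,1,1]
    [2:1,2]
    [3:]
    [4:1]
    [5:1]


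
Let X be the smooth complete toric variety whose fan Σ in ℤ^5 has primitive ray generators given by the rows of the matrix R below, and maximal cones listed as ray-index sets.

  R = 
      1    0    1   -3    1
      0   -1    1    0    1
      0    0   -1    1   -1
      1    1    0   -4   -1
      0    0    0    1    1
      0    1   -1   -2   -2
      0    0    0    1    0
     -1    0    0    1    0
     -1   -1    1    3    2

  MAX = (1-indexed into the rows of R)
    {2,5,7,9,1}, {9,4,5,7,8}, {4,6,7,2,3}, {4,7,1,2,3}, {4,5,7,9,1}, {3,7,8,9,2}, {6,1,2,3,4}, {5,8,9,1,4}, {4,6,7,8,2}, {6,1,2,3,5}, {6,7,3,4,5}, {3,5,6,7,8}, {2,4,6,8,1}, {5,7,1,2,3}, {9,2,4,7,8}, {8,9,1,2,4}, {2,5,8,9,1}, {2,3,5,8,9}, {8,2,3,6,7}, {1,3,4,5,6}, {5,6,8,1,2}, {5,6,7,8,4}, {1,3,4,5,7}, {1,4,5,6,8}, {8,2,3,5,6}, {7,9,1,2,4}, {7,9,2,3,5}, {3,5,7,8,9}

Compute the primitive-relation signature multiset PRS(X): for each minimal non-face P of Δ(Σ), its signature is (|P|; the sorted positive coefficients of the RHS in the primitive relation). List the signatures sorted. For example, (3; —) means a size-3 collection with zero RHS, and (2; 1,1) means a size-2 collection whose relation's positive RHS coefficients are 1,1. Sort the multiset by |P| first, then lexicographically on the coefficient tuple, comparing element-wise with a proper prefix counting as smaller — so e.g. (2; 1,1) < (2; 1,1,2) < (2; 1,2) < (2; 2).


10 minimal non-faces of Δ(Σ) (on 9 rays):

  P = {6,9}:  v_{6} + v_{9} = v_{8}  so sig = (2; 1)
  P = {3,4,9}:  v_{3} + v_{4} + v_{9} = 0  so sig = (3; —)
  P = {1,6,7}:  v_{1} + v_{6} + v_{7} = v_{4}  so sig = (3; 1)
  P = {2,4,5}:  v_{2} + v_{4} + v_{5} = v_{1}  so sig = (3; 1)
  P = {3,4,8}:  v_{3} + v_{4} + v_{8} = v_{6}  so sig = (3; 1)
  P = {1,3,9}:  v_{1} + v_{3} + v_{9} = v_{2} + v_{5}  so sig = (3; 1,1)
  P = {1,7,8}:  v_{1} + v_{7} + v_{8} = v_{4} + v_{9}  so sig = (3; 1,1)
  P = {1,3,8}:  v_{1} + v_{3} + v_{8} = v_{2} + v_{5} + v_{6}  so sig = (3; 1,1,1)
  P = {2,5,6,7}:  v_{2} + v_{5} + v_{6} + v_{7} = 0  so sig = (4; —)
  P = {2,5,7,8}:  v_{2} + v_{5} + v_{7} + v_{8} = v_{9}  so sig = (4; 1)

so the primitive-relation signature multiset is
{ (2; 1),  (3; —),  (3; 1) ×3,  (3; 1,1) ×2,  (3; 1,1,1),  (4; —),  (4; 1) }


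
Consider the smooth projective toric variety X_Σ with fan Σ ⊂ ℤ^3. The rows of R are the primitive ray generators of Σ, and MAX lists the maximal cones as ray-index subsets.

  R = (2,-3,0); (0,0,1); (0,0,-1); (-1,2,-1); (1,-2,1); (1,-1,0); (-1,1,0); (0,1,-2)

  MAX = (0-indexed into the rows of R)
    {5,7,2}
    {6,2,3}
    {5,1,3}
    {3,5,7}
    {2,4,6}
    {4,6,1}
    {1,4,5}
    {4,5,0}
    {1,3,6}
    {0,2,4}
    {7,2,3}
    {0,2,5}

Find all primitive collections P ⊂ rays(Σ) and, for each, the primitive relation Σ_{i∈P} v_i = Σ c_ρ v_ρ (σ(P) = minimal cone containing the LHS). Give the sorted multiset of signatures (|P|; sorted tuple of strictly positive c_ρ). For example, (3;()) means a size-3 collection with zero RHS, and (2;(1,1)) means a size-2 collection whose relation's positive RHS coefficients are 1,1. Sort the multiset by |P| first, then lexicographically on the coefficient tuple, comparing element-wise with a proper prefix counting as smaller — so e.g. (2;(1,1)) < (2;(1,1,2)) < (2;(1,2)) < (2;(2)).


12 collections generate NE(X_Σ); each relation:

  P={1,2}:  v_{1} + v_{2} = 0  →  sig = (2;())
  P={3,4}:  v_{3} + v_{4} = 0  →  sig = (2;())
  P={5,6}:  v_{5} + v_{6} = 0  →  sig = (2;())
  P={0,1}:  v_{0} + v_{1} = v_{4} + v_{5}  →  sig = (2;(1,1))
  P={0,3}:  v_{0} + v_{3} = v_{2} + v_{5}  →  sig = (2;(1,1))
  P={0,6}:  v_{0} + v_{6} = v_{2} + v_{4}  →  sig = (2;(1,1))
  P={1,7}:  v_{1} + v_{7} = v_{3} + v_{5}  →  sig = (2;(1,1))
  P={4,7}:  v_{4} + v_{7} = v_{2} + v_{5}  →  sig = (2;(1,1))
  P={6,7}:  v_{6} + v_{7} = v_{2} + v_{3}  →  sig = (2;(1,1))
  P={0,7}:  v_{0} + v_{7} = 2·v_{2} + 2·v_{5}  →  sig = (2;(2,2))
  P={2,3,5}:  v_{2} + v_{3} + v_{5} = v_{7}  →  sig = (3;(1))
  P={2,4,5}:  v_{2} + v_{4} + v_{5} = v_{0}  →  sig = (3;(1))

so the primitive-relation signature multiset is
    (2;())
    (2;())
    (2;())
    (2;(1,1))
    (2;(1,1))
    (2;(1,1))
    (2;(1,1))
    (2;(1,1))
    (2;(1,1))
    (2;(2,2))
    (3;(1))
    (3;(1))


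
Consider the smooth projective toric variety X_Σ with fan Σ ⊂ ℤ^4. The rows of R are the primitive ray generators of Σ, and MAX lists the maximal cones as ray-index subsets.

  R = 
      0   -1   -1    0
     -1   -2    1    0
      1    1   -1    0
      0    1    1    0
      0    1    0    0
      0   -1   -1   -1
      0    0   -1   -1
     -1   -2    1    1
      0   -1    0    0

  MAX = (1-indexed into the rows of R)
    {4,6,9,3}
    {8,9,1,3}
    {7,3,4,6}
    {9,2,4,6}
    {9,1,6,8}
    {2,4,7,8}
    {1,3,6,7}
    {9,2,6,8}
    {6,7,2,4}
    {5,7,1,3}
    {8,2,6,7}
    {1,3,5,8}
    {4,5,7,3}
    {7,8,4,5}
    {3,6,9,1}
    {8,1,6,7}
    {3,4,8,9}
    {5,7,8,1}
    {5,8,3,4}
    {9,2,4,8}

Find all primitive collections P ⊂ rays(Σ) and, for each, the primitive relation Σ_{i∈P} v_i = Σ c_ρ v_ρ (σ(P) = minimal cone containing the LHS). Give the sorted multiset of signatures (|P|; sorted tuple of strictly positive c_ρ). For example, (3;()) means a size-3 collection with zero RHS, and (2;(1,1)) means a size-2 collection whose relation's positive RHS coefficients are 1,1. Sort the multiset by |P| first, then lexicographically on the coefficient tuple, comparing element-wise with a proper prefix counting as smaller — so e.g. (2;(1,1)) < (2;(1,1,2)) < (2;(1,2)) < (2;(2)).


Δ(Σ) — 9 vertices, 10 min non-faces:

  • {1,4}:  v_{1} + v_{4} = 0 — sig = (2;())
  • {5,9}:  v_{5} + v_{9} = 0 — sig = (2;())
  • {2,3}:  v_{2} + v_{3} = v_{9} — sig = (2;(1))
  • {5,6}:  v_{5} + v_{6} = v_{7} — sig = (2;(1))
  • {7,9}:  v_{7} + v_{9} = v_{6} — sig = (2;(1))
  • {1,2}:  v_{1} + v_{2} = v_{6} + v_{8} — sig = (2;(1,1))
  • {2,5}:  v_{2} + v_{5} = v_{4} + v_{7} + v_{8} — sig = (2;(1,1,1))
  • {3,7,8}:  v_{3} + v_{7} + v_{8} = v_{1} — sig = (3;(1))
  • {4,6,8}:  v_{4} + v_{6} + v_{8} = v_{2} — sig = (3;(1))
  • {3,6,8}:  v_{3} + v_{6} + v_{8} = v_{1} + v_{9} — sig = (3;(1,1))

Hence PRS(X_Σ) =
    (2;())
    (2;())
    (2;(1))
    (2;(1))
    (2;(1))
    (2;(1,1))
    (2;(1,1,1))
    (3;(1))
    (3;(1))
    (3;(1,1))


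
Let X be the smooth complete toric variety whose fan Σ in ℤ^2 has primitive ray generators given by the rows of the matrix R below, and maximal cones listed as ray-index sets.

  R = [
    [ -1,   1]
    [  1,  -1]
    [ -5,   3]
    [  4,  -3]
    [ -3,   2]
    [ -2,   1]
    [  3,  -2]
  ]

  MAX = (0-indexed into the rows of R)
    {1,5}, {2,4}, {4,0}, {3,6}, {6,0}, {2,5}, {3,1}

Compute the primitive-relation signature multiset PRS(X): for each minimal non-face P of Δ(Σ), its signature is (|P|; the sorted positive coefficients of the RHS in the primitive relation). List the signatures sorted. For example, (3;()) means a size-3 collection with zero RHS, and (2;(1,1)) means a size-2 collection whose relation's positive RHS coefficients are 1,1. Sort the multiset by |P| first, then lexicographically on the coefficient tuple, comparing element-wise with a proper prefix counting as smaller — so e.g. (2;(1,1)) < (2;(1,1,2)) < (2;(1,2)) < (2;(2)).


|primitive collections| = 14. Relations:

  • {0,1}:  v_{0} + v_{1} = 0  ⟹  sig = (2;())
  • {4,6}:  v_{4} + v_{6} = 0  ⟹  sig = (2;())
  • {0,3}:  v_{0} + v_{3} = v_{6}  ⟹  sig = (2;(1))
  • {0,5}:  v_{0} + v_{5} = v_{4}  ⟹  sig = (2;(1))
  • {1,4}:  v_{1} + v_{4} = v_{5}  ⟹  sig = (2;(1))
  • {1,6}:  v_{1} + v_{6} = v_{3}  ⟹  sig = (2;(1))
  • {2,6}:  v_{2} + v_{6} = v_{5}  ⟹  sig = (2;(1))
  • {3,4}:  v_{3} + v_{4} = v_{1}  ⟹  sig = (2;(1))
  • {4,5}:  v_{4} + v_{5} = v_{2}  ⟹  sig = (2;(1))
  • {5,6}:  v_{5} + v_{6} = v_{1}  ⟹  sig = (2;(1))
  • {2,3}:  v_{2} + v_{3} = v_{1} + v_{5}  ⟹  sig = (2;(1,1))
  • {0,2}:  v_{0} + v_{2} = 2·v_{4}  ⟹  sig = (2;(2))
  • {1,2}:  v_{1} + v_{2} = 2·v_{5}  ⟹  sig = (2;(2))
  • {3,5}:  v_{3} + v_{5} = 2·v_{1}  ⟹  sig = (2;(2))

so the primitive-relation signature multiset is
    |P|=2: 14 collections, coeffs (), (), (1), (1), (1), (1), (1), (1), (1), (1), (1,1), (2), (2), (2)


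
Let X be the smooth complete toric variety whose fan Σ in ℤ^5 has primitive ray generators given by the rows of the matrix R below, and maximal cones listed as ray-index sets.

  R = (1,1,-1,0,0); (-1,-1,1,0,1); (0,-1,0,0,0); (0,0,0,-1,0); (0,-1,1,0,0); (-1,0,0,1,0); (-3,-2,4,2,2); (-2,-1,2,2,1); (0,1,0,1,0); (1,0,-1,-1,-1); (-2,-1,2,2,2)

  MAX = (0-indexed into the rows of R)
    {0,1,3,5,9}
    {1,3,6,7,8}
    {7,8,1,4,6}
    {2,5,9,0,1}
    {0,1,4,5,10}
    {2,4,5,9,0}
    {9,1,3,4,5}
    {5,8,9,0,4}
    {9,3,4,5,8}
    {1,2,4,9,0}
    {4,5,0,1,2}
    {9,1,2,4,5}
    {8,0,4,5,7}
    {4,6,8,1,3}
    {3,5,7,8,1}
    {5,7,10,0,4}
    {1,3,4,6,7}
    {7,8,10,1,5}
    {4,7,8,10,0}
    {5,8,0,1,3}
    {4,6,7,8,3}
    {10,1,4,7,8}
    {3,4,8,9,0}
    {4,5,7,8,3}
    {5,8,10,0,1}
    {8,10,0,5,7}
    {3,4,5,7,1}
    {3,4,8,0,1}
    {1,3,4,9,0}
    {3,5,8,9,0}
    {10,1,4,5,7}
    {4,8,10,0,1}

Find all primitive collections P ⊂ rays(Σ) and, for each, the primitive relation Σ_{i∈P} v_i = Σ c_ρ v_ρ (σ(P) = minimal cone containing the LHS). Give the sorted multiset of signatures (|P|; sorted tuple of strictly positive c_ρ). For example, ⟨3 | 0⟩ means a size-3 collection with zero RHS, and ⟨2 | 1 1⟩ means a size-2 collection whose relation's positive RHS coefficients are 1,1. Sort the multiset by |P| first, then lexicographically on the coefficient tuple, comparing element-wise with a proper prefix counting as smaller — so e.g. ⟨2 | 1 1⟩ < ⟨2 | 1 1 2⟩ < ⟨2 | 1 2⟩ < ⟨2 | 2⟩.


|primitive collections| = 20. Relations:

  P = {2,3}:  v_{2} + v_{3} = v_{1} + v_{9}  →  sig = ⟨2 | 1 1⟩
  P = {7,9}:  v_{7} + v_{9} = v_{4} + v_{5}  →  sig = ⟨2 | 1 1⟩
  P = {2,6}:  v_{2} + v_{6} = v_{1} + v_{4} + v_{7}  →  sig = ⟨2 | 1 1 1⟩
  P = {2,8}:  v_{2} + v_{8} = v_{0} + v_{4} + v_{5}  →  sig = ⟨2 | 1 1 1⟩
  P = {6,9}:  v_{6} + v_{9} = v_{3} + v_{4} + v_{7}  →  sig = ⟨2 | 1 1 1⟩
  P = {9,10}:  v_{9} + v_{10} = v_{0} + v_{1} + v_{4} + v_{5}  →  sig = ⟨2 | 1 1 1 1⟩
  P = {2,7}:  v_{2} + v_{7} = v_{0} + v_{1} + 2·v_{4} + 2·v_{5}  →  sig = ⟨2 | 1 1 2 2⟩
  P = {6,10}:  v_{6} + v_{10} = 3·v_{1} + v_{4} + v_{7} + 2·v_{8}  →  sig = ⟨2 | 1 1 2 3⟩
  P = {3,10}:  v_{3} + v_{10} = 2·v_{1} + v_{8}  →  sig = ⟨2 | 1 2⟩
  P = {5,6}:  v_{5} + v_{6} = v_{3} + 2·v_{7}  →  sig = ⟨2 | 1 2⟩
  P = {0,6}:  v_{0} + v_{6} = 2·v_{1} + v_{4} + 2·v_{8}  →  sig = ⟨2 | 1 2 2⟩
  P = {2,10}:  v_{2} + v_{10} = 2·v_{0} + 2·v_{1} + 2·v_{4} + 2·v_{5}  →  sig = ⟨2 | 2 2 2 2⟩
  P = {1,8,9}:  v_{1} + v_{8} + v_{9} = 0  →  sig = ⟨3 | 0⟩
  P = {0,1,7}:  v_{0} + v_{1} + v_{7} = v_{10}  →  sig = ⟨3 | 1⟩
  P = {0,3,7}:  v_{0} + v_{3} + v_{7} = v_{1} + v_{8}  →  sig = ⟨3 | 1 1⟩
  P = {0,3,4,5}:  v_{0} + v_{3} + v_{4} + v_{5} = 0  →  sig = ⟨4 | 0⟩
  P = {1,4,5,8}:  v_{1} + v_{4} + v_{5} + v_{8} = v_{7}  →  sig = ⟨4 | 1⟩
  P = {4,5,8,10}:  v_{4} + v_{5} + v_{8} + v_{10} = v_{0} + 2·v_{7}  →  sig = ⟨4 | 1 2⟩
  P = {0,1,4,5,9}:  v_{0} + v_{1} + v_{4} + v_{5} + v_{9} = v_{2}  →  sig = ⟨5 | 1⟩
  P = {1,3,4,7,8}:  v_{1} + v_{3} + v_{4} + v_{7} + v_{8} = v_{6}  →  sig = ⟨5 | 1⟩

Sorted signature multiset PRS(X):
[⟨2 | 1 1⟩, ⟨2 | 1 1⟩, ⟨2 | 1 1 1⟩, ⟨2 | 1 1 1⟩, ⟨2 | 1 1 1⟩, ⟨2 | 1 1 1 1⟩, ⟨2 | 1 1 2 2⟩, ⟨2 | 1 1 2 3⟩, ⟨2 | 1 2⟩, ⟨2 | 1 2⟩, ⟨2 | 1 2 2⟩, ⟨2 | 2 2 2 2⟩, ⟨3 | 0⟩, ⟨3 | 1⟩, ⟨3 | 1 1⟩, ⟨4 | 0⟩, ⟨4 | 1⟩, ⟨4 | 1 2⟩, ⟨5 | 1⟩, ⟨5 | 1⟩]


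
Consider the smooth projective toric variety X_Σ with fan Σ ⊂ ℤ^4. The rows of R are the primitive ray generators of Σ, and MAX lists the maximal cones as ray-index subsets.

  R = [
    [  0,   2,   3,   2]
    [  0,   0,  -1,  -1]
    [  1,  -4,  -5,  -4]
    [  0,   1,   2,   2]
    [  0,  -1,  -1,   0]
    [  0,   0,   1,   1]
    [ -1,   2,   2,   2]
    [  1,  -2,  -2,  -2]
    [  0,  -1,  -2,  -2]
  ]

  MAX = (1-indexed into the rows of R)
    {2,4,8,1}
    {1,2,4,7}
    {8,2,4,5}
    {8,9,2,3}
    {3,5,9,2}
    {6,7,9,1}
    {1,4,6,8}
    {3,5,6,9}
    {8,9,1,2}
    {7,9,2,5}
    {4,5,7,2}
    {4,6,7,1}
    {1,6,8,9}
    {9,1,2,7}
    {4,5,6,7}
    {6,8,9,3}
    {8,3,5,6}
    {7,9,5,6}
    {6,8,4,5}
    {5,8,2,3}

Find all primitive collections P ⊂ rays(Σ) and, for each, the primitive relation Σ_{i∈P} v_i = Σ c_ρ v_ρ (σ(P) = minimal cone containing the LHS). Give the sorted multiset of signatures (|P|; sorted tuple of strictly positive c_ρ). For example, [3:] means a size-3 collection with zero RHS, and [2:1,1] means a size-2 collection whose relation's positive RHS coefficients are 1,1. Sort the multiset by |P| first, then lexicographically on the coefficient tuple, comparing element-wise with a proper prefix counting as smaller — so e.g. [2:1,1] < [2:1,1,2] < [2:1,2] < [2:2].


The 8 primitive collections of Σ (r=9, n=4):

  P={2,6}:  v_{2} + v_{6} = 0  so sig = [2:]
  P={4,9}:  v_{4} + v_{9} = 0  so sig = [2:]
  P={7,8}:  v_{7} + v_{8} = 0  so sig = [2:]
  P={1,3}:  v_{1} + v_{3} = v_{8}  so sig = [2:1]
  P={1,5}:  v_{1} + v_{5} = v_{4}  so sig = [2:1]
  P={3,4}:  v_{3} + v_{4} = v_{5} + v_{8}  so sig = [2:1,1]
  P={3,7}:  v_{3} + v_{7} = v_{5} + v_{9}  so sig = [2:1,1]
  P={5,8,9}:  v_{5} + v_{8} + v_{9} = v_{3}  so sig = [3:1]

Hence PRS(X_Σ) =
[[2:], [2:], [2:], [2:1], [2:1], [2:1,1], [2:1,1], [3:1]]


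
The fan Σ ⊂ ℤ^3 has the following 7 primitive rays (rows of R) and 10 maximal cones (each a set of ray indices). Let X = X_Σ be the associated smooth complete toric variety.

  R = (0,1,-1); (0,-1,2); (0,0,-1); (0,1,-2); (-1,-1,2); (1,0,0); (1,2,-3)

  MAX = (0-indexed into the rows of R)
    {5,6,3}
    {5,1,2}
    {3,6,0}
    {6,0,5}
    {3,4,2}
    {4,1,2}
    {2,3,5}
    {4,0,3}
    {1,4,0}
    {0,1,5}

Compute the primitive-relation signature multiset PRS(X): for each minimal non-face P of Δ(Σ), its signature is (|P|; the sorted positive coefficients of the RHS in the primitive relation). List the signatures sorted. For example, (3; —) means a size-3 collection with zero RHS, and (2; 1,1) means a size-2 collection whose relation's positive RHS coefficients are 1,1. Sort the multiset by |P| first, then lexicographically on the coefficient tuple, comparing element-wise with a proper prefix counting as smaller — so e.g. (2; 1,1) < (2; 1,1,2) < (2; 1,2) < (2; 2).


Σ has 7 primitive collections:

  P={1,3}:  v_{1} + v_{3} = 0  ⇒ sig = (2; —)
  P={0,2}:  v_{0} + v_{2} = v_{3}  ⇒ sig = (2; 1)
  P={4,5}:  v_{4} + v_{5} = v_{1}  ⇒ sig = (2; 1)
  P={4,6}:  v_{4} + v_{6} = v_{0}  ⇒ sig = (2; 1)
  P={1,6}:  v_{1} + v_{6} = v_{0} + v_{5}  ⇒ sig = (2; 1,1)
  P={2,6}:  v_{2} + v_{6} = 2·v_{3} + v_{5}  ⇒ sig = (2; 1,2)
  P={0,3,5}:  v_{0} + v_{3} + v_{5} = v_{6}  ⇒ sig = (3; 1)

Sorted signature multiset PRS(X):
{ (2; —),  (2; 1) ×3,  (2; 1,1),  (2; 1,2),  (3; 1) }


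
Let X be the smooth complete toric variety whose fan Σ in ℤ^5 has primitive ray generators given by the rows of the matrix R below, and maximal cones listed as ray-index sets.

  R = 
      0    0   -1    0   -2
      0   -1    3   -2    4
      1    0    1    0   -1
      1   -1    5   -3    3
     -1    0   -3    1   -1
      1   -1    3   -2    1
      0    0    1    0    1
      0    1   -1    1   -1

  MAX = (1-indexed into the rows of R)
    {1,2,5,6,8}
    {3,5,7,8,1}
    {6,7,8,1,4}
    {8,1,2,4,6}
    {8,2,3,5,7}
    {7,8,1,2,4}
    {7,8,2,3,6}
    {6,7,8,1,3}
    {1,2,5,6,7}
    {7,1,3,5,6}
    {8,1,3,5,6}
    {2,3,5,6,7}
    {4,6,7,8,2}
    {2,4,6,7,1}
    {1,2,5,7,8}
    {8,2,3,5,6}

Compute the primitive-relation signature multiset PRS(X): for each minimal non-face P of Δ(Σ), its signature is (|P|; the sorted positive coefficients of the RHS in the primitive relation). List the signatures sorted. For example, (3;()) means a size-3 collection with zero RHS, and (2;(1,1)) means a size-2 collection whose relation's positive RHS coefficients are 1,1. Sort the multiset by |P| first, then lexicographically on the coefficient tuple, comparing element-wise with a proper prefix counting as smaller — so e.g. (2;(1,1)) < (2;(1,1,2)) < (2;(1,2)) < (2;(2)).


Minimal non-faces — 5 found among 8 rays, 16 max cones:

  {4,5}:  v_{4} + v_{5} = v_{1} + v_{2}  ⇒ sig = (2;(1,1))
  {3,4}:  v_{3} + v_{4} = 2·v_{6} + v_{7} + v_{8}  ⇒ sig = (2;(1,1,2))
  {1,2,3}:  v_{1} + v_{2} + v_{3} = v_{6}  ⇒ sig = (3;(1))
  {5,6,7,8}:  v_{5} + v_{6} + v_{7} + v_{8} = 0  ⇒ sig = (4;())
  {1,2,6,7,8}:  v_{1} + v_{2} + v_{6} + v_{7} + v_{8} = v_{4}  ⇒ sig = (5;(1))

Signatures (|P|; sorted positive RHS coefficients), sorted:
    (2;(1,1))
    (2;(1,1,2))
    (3;(1))
    (4;())
    (5;(1))


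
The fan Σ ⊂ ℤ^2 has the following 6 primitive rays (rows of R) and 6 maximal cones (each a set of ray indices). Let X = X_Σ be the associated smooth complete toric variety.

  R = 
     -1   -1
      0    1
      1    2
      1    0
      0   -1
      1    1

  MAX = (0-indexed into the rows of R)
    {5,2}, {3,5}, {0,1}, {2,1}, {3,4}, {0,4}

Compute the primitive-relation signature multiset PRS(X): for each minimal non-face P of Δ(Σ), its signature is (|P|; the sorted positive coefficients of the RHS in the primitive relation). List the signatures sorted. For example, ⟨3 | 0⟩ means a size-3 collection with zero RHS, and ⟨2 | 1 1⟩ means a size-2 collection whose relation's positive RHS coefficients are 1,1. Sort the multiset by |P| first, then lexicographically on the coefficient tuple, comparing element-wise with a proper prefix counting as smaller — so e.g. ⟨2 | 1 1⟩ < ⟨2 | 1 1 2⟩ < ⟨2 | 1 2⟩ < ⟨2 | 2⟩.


9 minimal non-faces of Δ(Σ) (on 6 rays):

  P = {0,5}:  v_{0} + v_{5} = 0  ⟹  sig = ⟨2 | 0⟩
  P = {1,4}:  v_{1} + v_{4} = 0  ⟹  sig = ⟨2 | 0⟩
  P = {0,2}:  v_{0} + v_{2} = v_{1}  ⟹  sig = ⟨2 | 1⟩
  P = {0,3}:  v_{0} + v_{3} = v_{4}  ⟹  sig = ⟨2 | 1⟩
  P = {1,3}:  v_{1} + v_{3} = v_{5}  ⟹  sig = ⟨2 | 1⟩
  P = {1,5}:  v_{1} + v_{5} = v_{2}  ⟹  sig = ⟨2 | 1⟩
  P = {2,4}:  v_{2} + v_{4} = v_{5}  ⟹  sig = ⟨2 | 1⟩
  P = {4,5}:  v_{4} + v_{5} = v_{3}  ⟹  sig = ⟨2 | 1⟩
  P = {2,3}:  v_{2} + v_{3} = 2·v_{5}  ⟹  sig = ⟨2 | 2⟩

Signatures (|P|; sorted positive RHS coefficients), sorted:
    |P|=2: 9 collections, coeffs (), (), (1), (1), (1), (1), (1), (1), (2)


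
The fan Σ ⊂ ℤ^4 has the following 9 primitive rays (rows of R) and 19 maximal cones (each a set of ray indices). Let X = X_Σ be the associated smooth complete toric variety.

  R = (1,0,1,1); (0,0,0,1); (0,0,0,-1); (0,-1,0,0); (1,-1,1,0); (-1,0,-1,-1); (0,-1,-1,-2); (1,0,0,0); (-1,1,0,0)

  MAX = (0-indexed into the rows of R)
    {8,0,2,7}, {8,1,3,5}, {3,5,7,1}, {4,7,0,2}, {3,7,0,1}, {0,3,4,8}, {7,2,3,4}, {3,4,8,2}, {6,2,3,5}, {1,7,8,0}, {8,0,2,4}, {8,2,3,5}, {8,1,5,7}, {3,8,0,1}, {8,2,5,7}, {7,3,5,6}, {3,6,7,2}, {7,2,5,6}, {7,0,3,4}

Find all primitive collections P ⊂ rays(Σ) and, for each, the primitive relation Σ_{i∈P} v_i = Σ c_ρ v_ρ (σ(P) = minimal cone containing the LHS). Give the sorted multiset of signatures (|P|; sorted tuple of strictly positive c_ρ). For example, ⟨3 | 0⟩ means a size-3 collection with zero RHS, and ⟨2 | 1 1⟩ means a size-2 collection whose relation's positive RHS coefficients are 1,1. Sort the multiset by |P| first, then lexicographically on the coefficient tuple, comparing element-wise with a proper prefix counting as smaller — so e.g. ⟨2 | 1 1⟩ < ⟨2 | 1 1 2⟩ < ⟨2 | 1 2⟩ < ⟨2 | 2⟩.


Σ has 12 primitive collections:

  P={0,5}:  v_{0} + v_{5} = 0 — sig = ⟨2 | 0⟩
  P={1,2}:  v_{1} + v_{2} = 0 — sig = ⟨2 | 0⟩
  P={1,4}:  v_{1} + v_{4} = v_{0} + v_{3} — sig = ⟨2 | 1 1⟩
  P={4,5}:  v_{4} + v_{5} = v_{2} + v_{3} — sig = ⟨2 | 1 1⟩
  P={6,8}:  v_{6} + v_{8} = v_{2} + v_{5} — sig = ⟨2 | 1 1⟩
  P={0,6}:  v_{0} + v_{6} = v_{2} + v_{3} + v_{7} — sig = ⟨2 | 1 1 1⟩
  P={1,6}:  v_{1} + v_{6} = v_{3} + v_{5} + v_{7} — sig = ⟨2 | 1 1 1⟩
  P={4,6}:  v_{4} + v_{6} = 2·v_{2} + 2·v_{3} + v_{7} — sig = ⟨2 | 1 2 2⟩
  P={3,7,8}:  v_{3} + v_{7} + v_{8} = 0 — sig = ⟨3 | 0⟩
  P={0,2,3}:  v_{0} + v_{2} + v_{3} = v_{4} — sig = ⟨3 | 1⟩
  P={4,7,8}:  v_{4} + v_{7} + v_{8} = v_{0} + v_{2} — sig = ⟨3 | 1 1⟩
  P={2,3,5,7}:  v_{2} + v_{3} + v_{5} + v_{7} = v_{6} — sig = ⟨4 | 1⟩

Sorted signature multiset PRS(X):
[⟨2 | 0⟩, ⟨2 | 0⟩, ⟨2 | 1 1⟩, ⟨2 | 1 1⟩, ⟨2 | 1 1⟩, ⟨2 | 1 1 1⟩, ⟨2 | 1 1 1⟩, ⟨2 | 1 2 2⟩, ⟨3 | 0⟩, ⟨3 | 1⟩, ⟨3 | 1 1⟩, ⟨4 | 1⟩]


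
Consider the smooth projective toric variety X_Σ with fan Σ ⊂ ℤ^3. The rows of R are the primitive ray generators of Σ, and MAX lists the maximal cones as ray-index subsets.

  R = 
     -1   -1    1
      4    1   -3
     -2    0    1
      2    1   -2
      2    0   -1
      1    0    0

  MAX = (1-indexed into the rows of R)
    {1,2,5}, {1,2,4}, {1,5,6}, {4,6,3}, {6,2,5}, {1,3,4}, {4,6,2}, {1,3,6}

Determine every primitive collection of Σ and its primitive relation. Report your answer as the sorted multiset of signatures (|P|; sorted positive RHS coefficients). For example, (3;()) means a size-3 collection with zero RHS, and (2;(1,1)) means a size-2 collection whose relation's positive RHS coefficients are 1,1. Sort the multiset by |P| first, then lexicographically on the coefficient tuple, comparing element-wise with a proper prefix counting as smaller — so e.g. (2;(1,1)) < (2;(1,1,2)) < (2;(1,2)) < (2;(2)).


Minimal non-faces — 5 found among 6 rays, 8 max cones:

  {3,5}:  v_{3} + v_{5} = 0 — sig = (2;())
  {2,3}:  v_{2} + v_{3} = v_{4} — sig = (2;(1))
  {4,5}:  v_{4} + v_{5} = v_{2} — sig = (2;(1))
  {1,4,6}:  v_{1} + v_{4} + v_{6} = v_{5} — sig = (3;(1))
  {1,2,6}:  v_{1} + v_{2} + v_{6} = 2·v_{5} — sig = (3;(2))

so the primitive-relation signature multiset is
    |P|=2: 3 collections, coeffs (), (1), (1)
    |P|=3: 2 collections, coeffs (1), (2)


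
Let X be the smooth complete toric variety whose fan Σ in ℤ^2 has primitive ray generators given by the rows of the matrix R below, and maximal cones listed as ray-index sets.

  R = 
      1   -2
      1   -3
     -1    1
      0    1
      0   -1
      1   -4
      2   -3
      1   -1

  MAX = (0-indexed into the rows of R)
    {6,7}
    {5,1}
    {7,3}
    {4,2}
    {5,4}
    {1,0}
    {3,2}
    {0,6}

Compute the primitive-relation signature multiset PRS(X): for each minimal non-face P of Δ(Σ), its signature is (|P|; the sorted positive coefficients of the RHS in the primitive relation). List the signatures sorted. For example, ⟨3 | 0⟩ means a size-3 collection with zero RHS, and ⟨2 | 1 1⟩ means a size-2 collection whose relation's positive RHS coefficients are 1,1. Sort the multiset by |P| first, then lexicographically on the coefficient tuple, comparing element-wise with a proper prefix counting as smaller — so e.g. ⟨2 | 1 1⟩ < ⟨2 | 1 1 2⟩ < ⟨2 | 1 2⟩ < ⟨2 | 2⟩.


|primitive collections| = 20. Relations:

  • {2,7}:  v_{2} + v_{7} = 0  →  sig = ⟨2 | 0⟩
  • {3,4}:  v_{3} + v_{4} = 0  →  sig = ⟨2 | 0⟩
  • {0,2}:  v_{0} + v_{2} = v_{4}  →  sig = ⟨2 | 1⟩
  • {0,3}:  v_{0} + v_{3} = v_{7}  →  sig = ⟨2 | 1⟩
  • {0,4}:  v_{0} + v_{4} = v_{1}  →  sig = ⟨2 | 1⟩
  • {0,7}:  v_{0} + v_{7} = v_{6}  →  sig = ⟨2 | 1⟩
  • {1,3}:  v_{1} + v_{3} = v_{0}  →  sig = ⟨2 | 1⟩
  • {1,4}:  v_{1} + v_{4} = v_{5}  →  sig = ⟨2 | 1⟩
  • {2,6}:  v_{2} + v_{6} = v_{0}  →  sig = ⟨2 | 1⟩
  • {3,5}:  v_{3} + v_{5} = v_{1}  →  sig = ⟨2 | 1⟩
  • {4,7}:  v_{4} + v_{7} = v_{0}  →  sig = ⟨2 | 1⟩
  • {5,7}:  v_{5} + v_{7} = v_{0} + v_{1}  →  sig = ⟨2 | 1 1⟩
  • {5,6}:  v_{5} + v_{6} = 2·v_{0} + v_{1}  →  sig = ⟨2 | 1 2⟩
  • {0,5}:  v_{0} + v_{5} = 2·v_{1}  →  sig = ⟨2 | 2⟩
  • {1,2}:  v_{1} + v_{2} = 2·v_{4}  →  sig = ⟨2 | 2⟩
  • {1,7}:  v_{1} + v_{7} = 2·v_{0}  →  sig = ⟨2 | 2⟩
  • {3,6}:  v_{3} + v_{6} = 2·v_{7}  →  sig = ⟨2 | 2⟩
  • {4,6}:  v_{4} + v_{6} = 2·v_{0}  →  sig = ⟨2 | 2⟩
  • {1,6}:  v_{1} + v_{6} = 3·v_{0}  →  sig = ⟨2 | 3⟩
  • {2,5}:  v_{2} + v_{5} = 3·v_{4}  →  sig = ⟨2 | 3⟩

Sorted signature multiset PRS(X):
[⟨2 | 0⟩, ⟨2 | 0⟩, ⟨2 | 1⟩, ⟨2 | 1⟩, ⟨2 | 1⟩, ⟨2 | 1⟩, ⟨2 | 1⟩, ⟨2 | 1⟩, ⟨2 | 1⟩, ⟨2 | 1⟩, ⟨2 | 1⟩, ⟨2 | 1 1⟩, ⟨2 | 1 2⟩, ⟨2 | 2⟩, ⟨2 | 2⟩, ⟨2 | 2⟩, ⟨2 | 2⟩, ⟨2 | 2⟩, ⟨2 | 3⟩, ⟨2 | 3⟩]


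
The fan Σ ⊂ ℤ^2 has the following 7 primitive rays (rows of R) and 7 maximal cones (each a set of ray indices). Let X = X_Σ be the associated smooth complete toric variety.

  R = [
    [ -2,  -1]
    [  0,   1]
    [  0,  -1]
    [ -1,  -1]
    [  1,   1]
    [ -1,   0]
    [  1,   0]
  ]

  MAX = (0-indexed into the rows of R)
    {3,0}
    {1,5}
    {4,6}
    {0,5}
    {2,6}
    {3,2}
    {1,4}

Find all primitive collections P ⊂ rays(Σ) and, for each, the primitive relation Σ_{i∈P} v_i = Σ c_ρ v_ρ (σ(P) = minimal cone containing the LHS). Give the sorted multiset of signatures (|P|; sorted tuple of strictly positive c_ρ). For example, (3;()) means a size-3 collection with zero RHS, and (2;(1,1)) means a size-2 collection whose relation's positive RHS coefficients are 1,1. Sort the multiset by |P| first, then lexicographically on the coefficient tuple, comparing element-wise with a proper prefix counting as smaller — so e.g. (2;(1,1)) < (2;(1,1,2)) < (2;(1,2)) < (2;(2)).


14 collections generate NE(X_Σ); each relation:

  P={1,2}:  v_{1} + v_{2} = 0 ; sig = (2;())
  P={3,4}:  v_{3} + v_{4} = 0 ; sig = (2;())
  P={5,6}:  v_{5} + v_{6} = 0 ; sig = (2;())
  P={0,4}:  v_{0} + v_{4} = v_{5} ; sig = (2;(1))
  P={0,6}:  v_{0} + v_{6} = v_{3} ; sig = (2;(1))
  P={1,3}:  v_{1} + v_{3} = v_{5} ; sig = (2;(1))
  P={1,6}:  v_{1} + v_{6} = v_{4} ; sig = (2;(1))
  P={2,4}:  v_{2} + v_{4} = v_{6} ; sig = (2;(1))
  P={2,5}:  v_{2} + v_{5} = v_{3} ; sig = (2;(1))
  P={3,5}:  v_{3} + v_{5} = v_{0} ; sig = (2;(1))
  P={3,6}:  v_{3} + v_{6} = v_{2} ; sig = (2;(1))
  P={4,5}:  v_{4} + v_{5} = v_{1} ; sig = (2;(1))
  P={0,1}:  v_{0} + v_{1} = 2·v_{5} ; sig = (2;(2))
  P={0,2}:  v_{0} + v_{2} = 2·v_{3} ; sig = (2;(2))

Signatures (|P|; sorted positive RHS coefficients), sorted:
[(2;()), (2;()), (2;()), (2;(1)), (2;(1)), (2;(1)), (2;(1)), (2;(1)), (2;(1)), (2;(1)), (2;(1)), (2;(1)), (2;(2)), (2;(2))]


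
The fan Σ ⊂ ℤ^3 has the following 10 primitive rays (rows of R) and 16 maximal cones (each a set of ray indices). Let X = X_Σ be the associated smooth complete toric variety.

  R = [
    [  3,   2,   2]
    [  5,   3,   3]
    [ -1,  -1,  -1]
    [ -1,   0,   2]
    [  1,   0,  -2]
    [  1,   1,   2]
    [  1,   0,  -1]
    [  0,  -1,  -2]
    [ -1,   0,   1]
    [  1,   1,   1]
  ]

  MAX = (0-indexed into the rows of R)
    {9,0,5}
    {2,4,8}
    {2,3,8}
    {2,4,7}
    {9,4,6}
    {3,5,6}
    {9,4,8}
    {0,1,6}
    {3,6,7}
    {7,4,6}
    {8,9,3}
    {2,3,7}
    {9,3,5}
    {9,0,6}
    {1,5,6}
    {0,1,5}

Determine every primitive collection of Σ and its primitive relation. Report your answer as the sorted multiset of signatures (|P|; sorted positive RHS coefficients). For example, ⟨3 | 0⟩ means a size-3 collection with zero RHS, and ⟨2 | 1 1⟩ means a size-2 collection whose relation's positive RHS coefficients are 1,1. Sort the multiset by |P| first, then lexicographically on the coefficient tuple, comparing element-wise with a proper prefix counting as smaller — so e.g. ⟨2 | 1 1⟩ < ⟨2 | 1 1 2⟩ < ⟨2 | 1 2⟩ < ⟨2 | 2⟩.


The 24 primitive collections of Σ (r=10, n=3):

  P = {2,9}:  v_{2} + v_{9} = 0 — sig = ⟨2 | 0⟩
  P = {3,4}:  v_{3} + v_{4} = 0 — sig = ⟨2 | 0⟩
  P = {6,8}:  v_{6} + v_{8} = 0 — sig = ⟨2 | 0⟩
  P = {2,6}:  v_{2} + v_{6} = v_{7} — sig = ⟨2 | 1⟩
  P = {7,8}:  v_{7} + v_{8} = v_{2} — sig = ⟨2 | 1⟩
  P = {7,9}:  v_{7} + v_{9} = v_{6} — sig = ⟨2 | 1⟩
  P = {0,2}:  v_{0} + v_{2} = v_{5} + v_{6} — sig = ⟨2 | 1 1⟩
  P = {0,8}:  v_{0} + v_{8} = v_{5} + v_{9} — sig = ⟨2 | 1 1⟩
  P = {1,8}:  v_{1} + v_{8} = v_{0} + v_{5} — sig = ⟨2 | 1 1⟩
  P = {2,5}:  v_{2} + v_{5} = v_{3} + v_{6} — sig = ⟨2 | 1 1⟩
  P = {4,5}:  v_{4} + v_{5} = v_{6} + v_{9} — sig = ⟨2 | 1 1⟩
  P = {5,8}:  v_{5} + v_{8} = v_{3} + v_{9} — sig = ⟨2 | 1 1⟩
  P = {1,4}:  v_{1} + v_{4} = v_{0} + 2·v_{6} + v_{9} — sig = ⟨2 | 1 1 2⟩
  P = {0,7}:  v_{0} + v_{7} = v_{5} + 2·v_{6} — sig = ⟨2 | 1 2⟩
  P = {5,7}:  v_{5} + v_{7} = v_{3} + 2·v_{6} — sig = ⟨2 | 1 2⟩
  P = {1,3}:  v_{1} + v_{3} = 3·v_{5} + v_{6} — sig = ⟨2 | 1 3⟩
  P = {0,3}:  v_{0} + v_{3} = 2·v_{5} — sig = ⟨2 | 2⟩
  P = {1,9}:  v_{1} + v_{9} = 2·v_{0} — sig = ⟨2 | 2⟩
  P = {0,4}:  v_{0} + v_{4} = 2·v_{6} + 2·v_{9} — sig = ⟨2 | 2 2⟩
  P = {1,2}:  v_{1} + v_{2} = 2·v_{5} + 2·v_{6} — sig = ⟨2 | 2 2⟩
  P = {1,7}:  v_{1} + v_{7} = 2·v_{5} + 3·v_{6} — sig = ⟨2 | 2 3⟩
  P = {0,5,6}:  v_{0} + v_{5} + v_{6} = v_{1} — sig = ⟨3 | 1⟩
  P = {3,6,9}:  v_{3} + v_{6} + v_{9} = v_{5} — sig = ⟨3 | 1⟩
  P = {5,6,9}:  v_{5} + v_{6} + v_{9} = v_{0} — sig = ⟨3 | 1⟩

so the primitive-relation signature multiset is
{ ⟨2 | 0⟩ ×3,  ⟨2 | 1⟩ ×3,  ⟨2 | 1 1⟩ ×6,  ⟨2 | 1 1 2⟩,  ⟨2 | 1 2⟩ ×2,  ⟨2 | 1 3⟩,  ⟨2 | 2⟩ ×2,  ⟨2 | 2 2⟩ ×2,  ⟨2 | 2 3⟩,  ⟨3 | 1⟩ ×3 }
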